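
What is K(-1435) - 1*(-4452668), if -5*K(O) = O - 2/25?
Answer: 556619377/125 ≈ 4.4530e+6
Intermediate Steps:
K(O) = 2/125 - O/5 (K(O) = -(O - 2/25)/5 = -(-2/25 + O)/5 = 2/125 - O/5)
K(-1435) - 1*(-4452668) = (2/125 - ⅕*(-1435)) - 1*(-4452668) = (2/125 + 287) + 4452668 = 35877/125 + 4452668 = 556619377/125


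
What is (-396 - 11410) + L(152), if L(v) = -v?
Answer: -11958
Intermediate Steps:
(-396 - 11410) + L(152) = (-396 - 11410) - 1*152 = -11806 - 152 = -11958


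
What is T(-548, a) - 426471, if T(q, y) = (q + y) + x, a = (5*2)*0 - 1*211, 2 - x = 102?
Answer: -427330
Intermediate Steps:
x = -100 (x = 2 - 1*102 = 2 - 102 = -100)
a = -211 (a = 10*0 - 211 = 0 - 211 = -211)
T(q, y) = -100 + q + y (T(q, y) = (q + y) - 100 = -100 + q + y)
T(-548, a) - 426471 = (-100 - 548 - 211) - 426471 = -859 - 426471 = -427330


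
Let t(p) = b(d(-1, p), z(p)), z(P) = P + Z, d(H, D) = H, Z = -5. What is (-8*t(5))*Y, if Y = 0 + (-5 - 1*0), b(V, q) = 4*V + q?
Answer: -160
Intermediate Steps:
z(P) = -5 + P (z(P) = P - 5 = -5 + P)
b(V, q) = q + 4*V
t(p) = -9 + p (t(p) = (-5 + p) + 4*(-1) = (-5 + p) - 4 = -9 + p)
Y = -5 (Y = 0 + (-5 + 0) = 0 - 5 = -5)
(-8*t(5))*Y = -8*(-9 + 5)*(-5) = -8*(-4)*(-5) = 32*(-5) = -160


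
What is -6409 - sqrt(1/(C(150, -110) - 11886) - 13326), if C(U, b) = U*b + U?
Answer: -6409 - I*sqrt(2656110662283)/14118 ≈ -6409.0 - 115.44*I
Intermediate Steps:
C(U, b) = U + U*b
-6409 - sqrt(1/(C(150, -110) - 11886) - 13326) = -6409 - sqrt(1/(150*(1 - 110) - 11886) - 13326) = -6409 - sqrt(1/(150*(-109) - 11886) - 13326) = -6409 - sqrt(1/(-16350 - 11886) - 13326) = -6409 - sqrt(1/(-28236) - 13326) = -6409 - sqrt(-1/28236 - 13326) = -6409 - sqrt(-376272937/28236) = -6409 - I*sqrt(2656110662283)/14118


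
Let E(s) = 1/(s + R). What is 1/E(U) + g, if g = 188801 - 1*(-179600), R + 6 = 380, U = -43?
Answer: 368732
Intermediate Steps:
R = 374 (R = -6 + 380 = 374)
E(s) = 1/(374 + s) (E(s) = 1/(s + 374) = 1/(374 + s))
g = 368401 (g = 188801 + 179600 = 368401)
1/E(U) + g = 1/(1/(374 - 43)) + 368401 = 1/(1/331) + 368401 = 331 + 368401 = 368732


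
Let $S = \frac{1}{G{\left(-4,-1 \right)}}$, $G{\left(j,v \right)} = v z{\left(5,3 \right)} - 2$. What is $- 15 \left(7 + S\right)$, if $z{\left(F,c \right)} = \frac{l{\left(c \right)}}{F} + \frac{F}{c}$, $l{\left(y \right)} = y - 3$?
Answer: $- \frac{1110}{11} \approx -100.91$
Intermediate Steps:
$l{\left(y \right)} = -3 + y$ ($l{\left(y \right)} = y - 3 = -3 + y$)
$z{\left(F,c \right)} = \frac{F}{c} + \frac{-3 + c}{F}$ ($z{\left(F,c \right)} = \frac{-3 + c}{F} + \frac{F}{c} = \frac{F}{c} + \frac{-3 + c}{F}$)
$G{\left(j,v \right)} = -2 + \frac{5 v}{3}$ ($G{\left(j,v \right)} = v \left(- \frac{3}{5} + \frac{5}{3} + \frac{3}{5}\right) - 2 = v \frac{5}{3} - 2 = \frac{5 v}{3} - 2 = -2 + \frac{5 v}{3}$)
$S = - \frac{3}{11}$ ($S = \frac{1}{-2 + \frac{5}{3} \left(-1\right)} = \frac{1}{-2 - \frac{5}{3}} = \frac{1}{- \frac{11}{3}} = - \frac{3}{11} \approx -0.27273$)
$- 15 \left(7 + S\right) = - 15 \left(7 - \frac{3}{11}\right) = \left(-15\right) \frac{74}{11} = - \frac{1110}{11}$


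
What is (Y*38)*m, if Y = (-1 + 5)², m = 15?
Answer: 9120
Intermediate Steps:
Y = 16 (Y = 4² = 16)
(Y*38)*m = (16*38)*15 = 608*15 = 9120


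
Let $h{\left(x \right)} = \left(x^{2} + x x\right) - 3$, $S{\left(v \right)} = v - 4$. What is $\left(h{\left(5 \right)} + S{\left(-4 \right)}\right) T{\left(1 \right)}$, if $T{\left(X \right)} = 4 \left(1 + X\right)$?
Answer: $312$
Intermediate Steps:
$S{\left(v \right)} = -4 + v$ ($S{\left(v \right)} = v - 4 = -4 + v$)
$T{\left(X \right)} = 4 + 4 X$
$h{\left(x \right)} = -3 + 2 x^{2}$ ($h{\left(x \right)} = \left(x^{2} + x^{2}\right) - 3 = 2 x^{2} - 3 = -3 + 2 x^{2}$)
$\left(h{\left(5 \right)} + S{\left(-4 \right)}\right) T{\left(1 \right)} = \left(\left(-3 + 2 \cdot 5^{2}\right) - 8\right) \left(4 + 4 \cdot 1\right) = \left(\left(-3 + 2 \cdot 25\right) - 8\right) \left(4 + 4\right) = \left(\left(-3 + 50\right) - 8\right) 8 = \left(47 - 8\right) 8 = 39 \cdot 8 = 312$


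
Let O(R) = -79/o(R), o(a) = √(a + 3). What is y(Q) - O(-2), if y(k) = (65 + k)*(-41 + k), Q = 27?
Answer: -1209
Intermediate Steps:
o(a) = √(3 + a)
O(R) = -79/√(3 + R)
y(k) = (-41 + k)*(65 + k)
y(Q) - O(-2) = (-2665 + 27² + 24*27) - (-79)/√(3 - 2) = (-2665 + 729 + 648) - (-79)/√1 = -1288 - (-79) = -1288 - 1*(-79) = -1288 + 79 = -1209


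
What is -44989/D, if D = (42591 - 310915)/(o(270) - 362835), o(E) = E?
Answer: -332886465/5476 ≈ -60790.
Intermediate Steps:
D = 38332/51795 (D = (42591 - 310915)/(270 - 362835) = -268324/(-362565) = -268324*(-1/362565) = 38332/51795 ≈ 0.74007)
-44989/D = -44989/38332/51795 = -44989*51795/38332 = -332886465/5476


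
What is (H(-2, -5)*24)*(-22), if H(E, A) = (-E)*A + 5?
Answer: 2640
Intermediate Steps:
H(E, A) = 5 - A*E (H(E, A) = -A*E + 5 = 5 - A*E)
(H(-2, -5)*24)*(-22) = ((5 - 1*(-5)*(-2))*24)*(-22) = ((5 - 10)*24)*(-22) = -5*24*(-22) = -120*(-22) = 2640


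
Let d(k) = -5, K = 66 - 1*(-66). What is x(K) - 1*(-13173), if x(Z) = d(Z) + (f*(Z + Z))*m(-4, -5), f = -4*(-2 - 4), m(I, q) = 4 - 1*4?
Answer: 13168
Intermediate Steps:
K = 132 (K = 66 + 66 = 132)
m(I, q) = 0 (m(I, q) = 4 - 4 = 0)
f = 24 (f = -4*(-6) = 24)
x(Z) = -5 (x(Z) = -5 + (24*(Z + Z))*0 = -5 + (24*(2*Z))*0 = -5 + (48*Z)*0 = -5 + 0 = -5)
x(K) - 1*(-13173) = -5 - 1*(-13173) = -5 + 13173 = 13168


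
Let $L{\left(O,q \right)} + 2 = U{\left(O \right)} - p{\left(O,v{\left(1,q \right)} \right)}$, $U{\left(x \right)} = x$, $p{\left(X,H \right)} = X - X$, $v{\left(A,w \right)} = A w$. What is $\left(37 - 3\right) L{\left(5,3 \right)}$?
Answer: $102$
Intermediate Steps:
$p{\left(X,H \right)} = 0$
$L{\left(O,q \right)} = -2 + O$ ($L{\left(O,q \right)} = -2 + \left(O - 0\right) = -2 + \left(O + 0\right) = -2 + O$)
$\left(37 - 3\right) L{\left(5,3 \right)} = \left(37 - 3\right) \left(-2 + 5\right) = 34 \cdot 3 = 102$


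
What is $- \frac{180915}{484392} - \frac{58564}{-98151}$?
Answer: $\frac{3536981641}{15847853064} \approx 0.22318$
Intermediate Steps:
$- \frac{180915}{484392} - \frac{58564}{-98151} = \left(-180915\right) \frac{1}{484392} - - \frac{58564}{98151} = - \frac{60305}{161464} + \frac{58564}{98151} = \frac{3536981641}{15847853064}$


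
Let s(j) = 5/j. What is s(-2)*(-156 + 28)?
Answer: 320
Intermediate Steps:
s(-2)*(-156 + 28) = (5/(-2))*(-156 + 28) = (5*(-½))*(-128) = -5/2*(-128) = 320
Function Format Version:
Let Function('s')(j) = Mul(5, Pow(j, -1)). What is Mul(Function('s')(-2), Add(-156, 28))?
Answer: 320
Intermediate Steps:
Mul(Function('s')(-2), Add(-156, 28)) = Mul(Mul(5, Pow(-2, -1)), Add(-156, 28)) = Mul(Mul(5, Rational(-1, 2)), -128) = Mul(Rational(-5, 2), -128) = 320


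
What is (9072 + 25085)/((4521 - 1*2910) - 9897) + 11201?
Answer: 92777329/8286 ≈ 11197.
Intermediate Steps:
(9072 + 25085)/((4521 - 1*2910) - 9897) + 11201 = 34157/((4521 - 2910) - 9897) + 11201 = 34157/(1611 - 9897) + 11201 = 34157/(-8286) + 11201 = 34157*(-1/8286) + 11201 = -34157/8286 + 11201 = 92777329/8286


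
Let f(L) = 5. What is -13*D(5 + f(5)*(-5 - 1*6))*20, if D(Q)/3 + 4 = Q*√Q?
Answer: 3120 + 195000*I*√2 ≈ 3120.0 + 2.7577e+5*I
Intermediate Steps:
D(Q) = -12 + 3*Q^(3/2) (D(Q) = -12 + 3*(Q*√Q) = -12 + 3*Q^(3/2))
-13*D(5 + f(5)*(-5 - 1*6))*20 = -13*(-12 + 3*(5 + 5*(-5 - 1*6))^(3/2))*20 = -13*(-12 + 3*(5 + 5*(-5 - 6))^(3/2))*20 = -13*(-12 + 3*(5 + 5*(-11))^(3/2))*20 = -13*(-12 + 3*(5 - 55)^(3/2))*20 = -13*(-12 + 3*(-50)^(3/2))*20 = -13*(-12 + 3*(-250*I*√2))*20 = -13*(-12 - 750*I*√2)*20 = (156 + 9750*I*√2)*20 = 3120 + 195000*I*√2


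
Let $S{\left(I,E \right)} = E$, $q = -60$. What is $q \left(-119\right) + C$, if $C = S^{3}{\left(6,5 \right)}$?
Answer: $7265$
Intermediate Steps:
$C = 125$ ($C = 5^{3} = 125$)
$q \left(-119\right) + C = \left(-60\right) \left(-119\right) + 125 = 7140 + 125 = 7265$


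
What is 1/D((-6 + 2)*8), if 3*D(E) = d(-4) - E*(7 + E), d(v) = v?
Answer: -1/268 ≈ -0.0037313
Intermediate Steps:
D(E) = -4/3 - E*(7 + E)/3 (D(E) = (-4 - E*(7 + E))/3 = -4/3 - E*(7 + E)/3)
1/D((-6 + 2)*8) = 1/(-4/3 - 7*(-6 + 2)*8/3 - 64*(-6 + 2)**2/3) = 1/(-4/3 - (-28)*8/3 - (-4*8)**2/3) = 1/(-4/3 - 7/3*(-32) - 1/3*(-32)**2) = 1/(-4/3 + 224/3 - 1/3*1024) = 1/(-4/3 + 224/3 - 1024/3) = 1/(-268) = -1/268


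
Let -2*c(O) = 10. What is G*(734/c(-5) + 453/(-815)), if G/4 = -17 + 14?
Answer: 288228/163 ≈ 1768.3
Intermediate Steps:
G = -12 (G = 4*(-17 + 14) = 4*(-3) = -12)
c(O) = -5 (c(O) = -½*10 = -5)
G*(734/c(-5) + 453/(-815)) = -12*(734/(-5) + 453/(-815)) = -12*(734*(-⅕) + 453*(-1/815)) = -12*(-734/5 - 453/815) = -12*(-24019/163) = 288228/163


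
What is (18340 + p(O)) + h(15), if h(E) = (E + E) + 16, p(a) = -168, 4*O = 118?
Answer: 18218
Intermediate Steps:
O = 59/2 (O = (¼)*118 = 59/2 ≈ 29.500)
h(E) = 16 + 2*E (h(E) = 2*E + 16 = 16 + 2*E)
(18340 + p(O)) + h(15) = (18340 - 168) + (16 + 2*15) = 18172 + (16 + 30) = 18172 + 46 = 18218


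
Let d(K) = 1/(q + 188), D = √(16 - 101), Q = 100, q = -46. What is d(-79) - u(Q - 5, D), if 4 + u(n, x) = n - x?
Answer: -12921/142 + I*√85 ≈ -90.993 + 9.2195*I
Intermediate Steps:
D = I*√85 (D = √(-85) = I*√85 ≈ 9.2195*I)
d(K) = 1/142 (d(K) = 1/(-46 + 188) = 1/142)
u(n, x) = -4 + n - x (u(n, x) = -4 + (n - x) = -4 + n - x)
d(-79) - u(Q - 5, D) = 1/142 - (-4 + (100 - 5) - I*√85) = 1/142 - (-4 + 95 - I*√85) = 1/142 - (91 - I*√85) = 1/142 + (-91 + I*√85) = -12921/142 + I*√85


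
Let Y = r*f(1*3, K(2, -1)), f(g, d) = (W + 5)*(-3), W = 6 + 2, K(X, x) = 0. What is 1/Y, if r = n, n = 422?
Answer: -1/16458 ≈ -6.0761e-5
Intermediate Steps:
r = 422
W = 8
f(g, d) = -39 (f(g, d) = (8 + 5)*(-3) = 13*(-3) = -39)
Y = -16458 (Y = 422*(-39) = -16458)
1/Y = 1/(-16458) = -1/16458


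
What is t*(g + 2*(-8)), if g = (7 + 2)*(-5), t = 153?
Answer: -9333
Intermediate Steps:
g = -45 (g = 9*(-5) = -45)
t*(g + 2*(-8)) = 153*(-45 + 2*(-8)) = 153*(-45 - 16) = 153*(-61) = -9333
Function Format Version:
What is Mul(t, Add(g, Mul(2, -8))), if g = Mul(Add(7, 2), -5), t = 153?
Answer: -9333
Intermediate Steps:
g = -45 (g = Mul(9, -5) = -45)
Mul(t, Add(g, Mul(2, -8))) = Mul(153, Add(-45, Mul(2, -8))) = Mul(153, Add(-45, -16)) = Mul(153, -61) = -9333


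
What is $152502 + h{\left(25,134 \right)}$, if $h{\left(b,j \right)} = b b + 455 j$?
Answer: $214097$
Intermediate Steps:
$h{\left(b,j \right)} = b^{2} + 455 j$
$152502 + h{\left(25,134 \right)} = 152502 + \left(25^{2} + 455 \cdot 134\right) = 152502 + \left(625 + 60970\right) = 152502 + 61595 = 214097$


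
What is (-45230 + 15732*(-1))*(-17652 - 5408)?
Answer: 1405783720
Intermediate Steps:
(-45230 + 15732*(-1))*(-17652 - 5408) = (-45230 - 15732)*(-23060) = -60962*(-23060) = 1405783720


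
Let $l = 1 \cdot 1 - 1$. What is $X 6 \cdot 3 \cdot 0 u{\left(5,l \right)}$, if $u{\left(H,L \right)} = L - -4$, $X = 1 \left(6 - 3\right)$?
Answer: $0$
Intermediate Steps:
$X = 3$ ($X = 1 \cdot 3 = 3$)
$l = 0$ ($l = 1 - 1 = 0$)
$u{\left(H,L \right)} = 4 + L$ ($u{\left(H,L \right)} = L + 4 = 4 + L$)
$X 6 \cdot 3 \cdot 0 u{\left(5,l \right)} = 3 \cdot 6 \cdot 3 \cdot 0 \left(4 + 0\right) = 3 \cdot 18 \cdot 0 \cdot 4 = 3 \cdot 0 \cdot 4 = 0 \cdot 4 = 0$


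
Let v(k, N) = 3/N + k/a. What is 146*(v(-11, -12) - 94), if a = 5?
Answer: -140817/10 ≈ -14082.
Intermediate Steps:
v(k, N) = 3/N + k/5
146*(v(-11, -12) - 94) = 146*((3/(-12) + (⅕)*(-11)) - 94) = 146*((3*(-1/12) - 11/5) - 94) = 146*((-¼ - 11/5) - 94) = 146*(-49/20 - 94) = 146*(-1929/20) = -140817/10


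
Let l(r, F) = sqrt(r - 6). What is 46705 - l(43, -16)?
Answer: 46705 - sqrt(37) ≈ 46699.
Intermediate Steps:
l(r, F) = sqrt(-6 + r)
46705 - l(43, -16) = 46705 - sqrt(-6 + 43) = 46705 - sqrt(37)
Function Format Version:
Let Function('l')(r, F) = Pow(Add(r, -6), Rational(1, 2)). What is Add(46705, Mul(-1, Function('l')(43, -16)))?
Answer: Add(46705, Mul(-1, Pow(37, Rational(1, 2)))) ≈ 46699.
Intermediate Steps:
Function('l')(r, F) = Pow(Add(-6, r), Rational(1, 2))
Add(46705, Mul(-1, Function('l')(43, -16))) = Add(46705, Mul(-1, Pow(Add(-6, 43), Rational(1, 2)))) = Add(46705, Mul(-1, Pow(37, Rational(1, 2))))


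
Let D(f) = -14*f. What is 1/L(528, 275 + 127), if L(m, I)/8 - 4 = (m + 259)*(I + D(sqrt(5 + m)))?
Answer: 158189/141563192768 + 5509*sqrt(533)/141563192768 ≈ 2.0159e-6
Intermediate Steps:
L(m, I) = 32 + 8*(259 + m)*(I - 14*sqrt(5 + m)) (L(m, I) = 32 + 8*((m + 259)*(I - 14*sqrt(5 + m))) = 32 + 8*((259 + m)*(I - 14*sqrt(5 + m))) = 32 + 8*(259 + m)*(I - 14*sqrt(5 + m)))
1/L(528, 275 + 127) = 1/(32 - 29008*sqrt(5 + 528) + 2072*(275 + 127) - 112*528*sqrt(5 + 528) + 8*(275 + 127)*528) = 1/(32 - 29008*sqrt(533) + 2072*402 - 112*528*sqrt(533) + 8*402*528) = 1/(32 - 29008*sqrt(533) + 832944 - 59136*sqrt(533) + 1698048) = 1/(2531024 - 88144*sqrt(533))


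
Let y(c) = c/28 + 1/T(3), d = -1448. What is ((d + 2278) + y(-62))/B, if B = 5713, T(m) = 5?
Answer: 57959/399910 ≈ 0.14493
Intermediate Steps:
y(c) = ⅕ + c/28 (y(c) = c/28 + 1/5 = c*(1/28) + 1*(⅕) = c/28 + ⅕ = ⅕ + c/28)
((d + 2278) + y(-62))/B = ((-1448 + 2278) + (⅕ + (1/28)*(-62)))/5713 = (830 + (⅕ - 31/14))*(1/5713) = (830 - 141/70)*(1/5713) = (57959/70)*(1/5713) = 57959/399910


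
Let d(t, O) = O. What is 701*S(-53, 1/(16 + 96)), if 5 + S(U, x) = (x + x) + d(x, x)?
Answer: -390457/112 ≈ -3486.2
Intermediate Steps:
S(U, x) = -5 + 3*x (S(U, x) = -5 + ((x + x) + x) = -5 + (2*x + x) = -5 + 3*x)
701*S(-53, 1/(16 + 96)) = 701*(-5 + 3/(16 + 96)) = 701*(-5 + 3/112) = 701*(-557/112) = -390457/112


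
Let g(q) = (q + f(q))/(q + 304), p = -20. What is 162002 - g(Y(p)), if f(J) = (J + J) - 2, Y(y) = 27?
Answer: 53622583/331 ≈ 1.6200e+5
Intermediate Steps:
f(J) = -2 + 2*J (f(J) = 2*J - 2 = -2 + 2*J)
g(q) = (-2 + 3*q)/(304 + q) (g(q) = (q + (-2 + 2*q))/(q + 304) = (-2 + 3*q)/(304 + q))
162002 - g(Y(p)) = 162002 - (-2 + 3*27)/(304 + 27) = 162002 - (-2 + 81)/331 = 162002 - 79/331 = 53622583/331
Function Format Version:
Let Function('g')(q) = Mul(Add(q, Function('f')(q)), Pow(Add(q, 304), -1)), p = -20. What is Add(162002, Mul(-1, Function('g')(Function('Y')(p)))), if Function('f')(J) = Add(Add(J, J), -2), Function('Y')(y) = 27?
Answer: Rational(53622583, 331) ≈ 1.6200e+5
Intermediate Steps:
Function('f')(J) = Add(-2, Mul(2, J)) (Function('f')(J) = Add(Mul(2, J), -2) = Add(-2, Mul(2, J)))
Function('g')(q) = Mul(Pow(Add(304, q), -1), Add(-2, Mul(3, q))) (Function('g')(q) = Mul(Add(q, Add(-2, Mul(2, q))), Pow(Add(q, 304), -1)) = Mul(Add(-2, Mul(3, q)), Pow(Add(304, q), -1)) = Mul(Pow(Add(304, q), -1), Add(-2, Mul(3, q))))
Add(162002, Mul(-1, Function('g')(Function('Y')(p)))) = Add(162002, Mul(-1, Mul(Pow(Add(304, 27), -1), Add(-2, Mul(3, 27))))) = Add(162002, Mul(-1, Mul(Pow(331, -1), Add(-2, 81)))) = Add(162002, Mul(-1, Mul(Rational(1, 331), 79))) = Add(162002, Mul(-1, Rational(79, 331))) = Add(162002, Rational(-79, 331)) = Rational(53622583, 331)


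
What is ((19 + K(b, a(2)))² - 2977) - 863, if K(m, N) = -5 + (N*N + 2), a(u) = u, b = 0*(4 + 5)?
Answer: -3440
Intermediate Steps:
b = 0 (b = 0*9 = 0)
K(m, N) = -3 + N² (K(m, N) = -5 + (N² + 2) = -5 + (2 + N²) = -3 + N²)
((19 + K(b, a(2)))² - 2977) - 863 = ((19 + (-3 + 2²))² - 2977) - 863 = ((19 + (-3 + 4))² - 2977) - 863 = ((19 + 1)² - 2977) - 863 = (20² - 2977) - 863 = (400 - 2977) - 863 = -2577 - 863 = -3440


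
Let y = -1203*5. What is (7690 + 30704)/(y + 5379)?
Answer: -6399/106 ≈ -60.368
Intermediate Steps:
y = -6015
(7690 + 30704)/(y + 5379) = (7690 + 30704)/(-6015 + 5379) = 38394/(-636) = 38394*(-1/636) = -6399/106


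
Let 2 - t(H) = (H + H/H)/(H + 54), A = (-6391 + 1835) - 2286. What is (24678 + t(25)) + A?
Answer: 1409176/79 ≈ 17838.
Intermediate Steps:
A = -6842 (A = -4556 - 2286 = -6842)
t(H) = 2 - (1 + H)/(54 + H) (t(H) = 2 - (H + H/H)/(H + 54) = 2 - (H + 1)/(54 + H) = 2 - (1 + H)/(54 + H))
(24678 + t(25)) + A = (24678 + (107 + 25)/(54 + 25)) - 6842 = (24678 + 132/79) - 6842 = 1949694/79 - 6842 = 1409176/79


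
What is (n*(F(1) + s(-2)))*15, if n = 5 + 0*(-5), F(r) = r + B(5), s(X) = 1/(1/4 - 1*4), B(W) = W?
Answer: 430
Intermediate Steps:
s(X) = -4/15 (s(X) = 1/(1*(1/4) - 4) = 1/(1/4 - 4) = 1/(-15/4) = -4/15)
F(r) = 5 + r (F(r) = r + 5 = 5 + r)
n = 5 (n = 5 + 0 = 5)
(n*(F(1) + s(-2)))*15 = (5*((5 + 1) - 4/15))*15 = (5*(6 - 4/15))*15 = (5*(86/15))*15 = (86/3)*15 = 430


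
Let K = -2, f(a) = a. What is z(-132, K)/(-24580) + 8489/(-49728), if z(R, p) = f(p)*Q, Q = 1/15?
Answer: -260816237/1527892800 ≈ -0.17070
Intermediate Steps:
Q = 1/15 ≈ 0.066667
z(R, p) = p/15 (z(R, p) = p*(1/15) = p/15)
z(-132, K)/(-24580) + 8489/(-49728) = ((1/15)*(-2))/(-24580) + 8489/(-49728) = -2/15*(-1/24580) + 8489*(-1/49728) = 1/184350 - 8489/49728 = -260816237/1527892800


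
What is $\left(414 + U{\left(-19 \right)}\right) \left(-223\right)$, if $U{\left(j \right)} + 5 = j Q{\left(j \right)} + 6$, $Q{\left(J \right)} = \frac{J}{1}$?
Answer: $-173048$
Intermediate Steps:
$Q{\left(J \right)} = J$ ($Q{\left(J \right)} = J 1 = J$)
$U{\left(j \right)} = 1 + j^{2}$ ($U{\left(j \right)} = -5 + \left(j j + 6\right) = -5 + \left(j^{2} + 6\right) = -5 + \left(6 + j^{2}\right) = 1 + j^{2}$)
$\left(414 + U{\left(-19 \right)}\right) \left(-223\right) = \left(414 + \left(1 + \left(-19\right)^{2}\right)\right) \left(-223\right) = \left(414 + \left(1 + 361\right)\right) \left(-223\right) = \left(414 + 362\right) \left(-223\right) = 776 \left(-223\right) = -173048$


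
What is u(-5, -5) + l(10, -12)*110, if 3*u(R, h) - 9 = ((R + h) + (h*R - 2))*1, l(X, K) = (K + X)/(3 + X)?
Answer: -374/39 ≈ -9.5897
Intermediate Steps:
l(X, K) = (K + X)/(3 + X)
u(R, h) = 7/3 + R/3 + h/3 + R*h/3 (u(R, h) = 3 + (((R + h) + (h*R - 2))*1)/3 = 3 + (((R + h) + (R*h - 2))*1)/3 = 3 + (((R + h) + (-2 + R*h))*1)/3 = 3 + ((-2 + R + h + R*h)*1)/3 = 3 + (-2 + R + h + R*h)/3 = 3 + (-⅔ + R/3 + h/3 + R*h/3) = 7/3 + R/3 + h/3 + R*h/3)
u(-5, -5) + l(10, -12)*110 = (7/3 + (⅓)*(-5) + (⅓)*(-5) + (⅓)*(-5)*(-5)) + ((-12 + 10)/(3 + 10))*110 = (7/3 - 5/3 - 5/3 + 25/3) + (-2/13)*110 = 22/3 + ((1/13)*(-2))*110 = 22/3 - 2/13*110 = 22/3 - 220/13 = -374/39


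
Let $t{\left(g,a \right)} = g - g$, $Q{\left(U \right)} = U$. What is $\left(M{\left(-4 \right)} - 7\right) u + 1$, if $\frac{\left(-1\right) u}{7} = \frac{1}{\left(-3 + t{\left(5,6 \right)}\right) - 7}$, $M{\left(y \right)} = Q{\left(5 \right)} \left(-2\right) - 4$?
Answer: $- \frac{137}{10} \approx -13.7$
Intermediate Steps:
$t{\left(g,a \right)} = 0$
$M{\left(y \right)} = -14$ ($M{\left(y \right)} = 5 \left(-2\right) - 4 = -10 - 4 = -14$)
$u = \frac{7}{10}$ ($u = - \frac{7}{\left(-3 + 0\right) - 7} = - \frac{7}{-3 - 7} = - \frac{7}{-10} = \left(-7\right) \left(- \frac{1}{10}\right) = \frac{7}{10} \approx 0.7$)
$\left(M{\left(-4 \right)} - 7\right) u + 1 = \left(-14 - 7\right) \frac{7}{10} + 1 = \left(-21\right) \frac{7}{10} + 1 = - \frac{147}{10} + 1 = - \frac{137}{10}$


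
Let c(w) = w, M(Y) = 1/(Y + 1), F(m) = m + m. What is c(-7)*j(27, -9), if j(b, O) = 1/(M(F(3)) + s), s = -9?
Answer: 49/62 ≈ 0.79032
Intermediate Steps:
F(m) = 2*m
M(Y) = 1/(1 + Y)
j(b, O) = -7/62 (j(b, O) = 1/(1/(1 + 2*3) - 9) = 1/(1/(1 + 6) - 9) = 1/(1/7 - 9) = 1/(⅐ - 9) = 1/(-62/7) = -7/62)
c(-7)*j(27, -9) = -7*(-7/62) = 49/62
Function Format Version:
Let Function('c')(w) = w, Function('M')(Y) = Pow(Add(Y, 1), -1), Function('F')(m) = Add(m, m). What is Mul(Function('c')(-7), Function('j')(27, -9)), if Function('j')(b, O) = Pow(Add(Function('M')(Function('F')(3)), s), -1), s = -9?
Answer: Rational(49, 62) ≈ 0.79032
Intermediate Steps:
Function('F')(m) = Mul(2, m)
Function('M')(Y) = Pow(Add(1, Y), -1)
Function('j')(b, O) = Rational(-7, 62) (Function('j')(b, O) = Pow(Add(Pow(Add(1, Mul(2, 3)), -1), -9), -1) = Pow(Add(Pow(Add(1, 6), -1), -9), -1) = Pow(Add(Pow(7, -1), -9), -1) = Pow(Add(Rational(1, 7), -9), -1) = Pow(Rational(-62, 7), -1) = Rational(-7, 62))
Mul(Function('c')(-7), Function('j')(27, -9)) = Mul(-7, Rational(-7, 62)) = Rational(49, 62)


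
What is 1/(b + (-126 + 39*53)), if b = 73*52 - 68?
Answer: 1/5669 ≈ 0.00017640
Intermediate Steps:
b = 3728 (b = 3796 - 68 = 3728)
1/(b + (-126 + 39*53)) = 1/(3728 + (-126 + 39*53)) = 1/(3728 + (-126 + 2067)) = 1/(3728 + 1941) = 1/5669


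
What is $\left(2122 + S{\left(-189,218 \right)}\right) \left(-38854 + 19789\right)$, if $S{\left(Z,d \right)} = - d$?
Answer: $-36299760$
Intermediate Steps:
$\left(2122 + S{\left(-189,218 \right)}\right) \left(-38854 + 19789\right) = \left(2122 - 218\right) \left(-38854 + 19789\right) = \left(2122 - 218\right) \left(-19065\right) = 1904 \left(-19065\right) = -36299760$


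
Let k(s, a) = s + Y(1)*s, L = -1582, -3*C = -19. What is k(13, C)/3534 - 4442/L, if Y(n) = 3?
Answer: 3945073/1397697 ≈ 2.8226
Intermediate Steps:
C = 19/3 (C = -1/3*(-19) = 19/3 ≈ 6.3333)
k(s, a) = 4*s (k(s, a) = s + 3*s = 4*s)
k(13, C)/3534 - 4442/L = (4*13)/3534 - 4442/(-1582) = 52*(1/3534) - 4442*(-1/1582) = 26/1767 + 2221/791 = 3945073/1397697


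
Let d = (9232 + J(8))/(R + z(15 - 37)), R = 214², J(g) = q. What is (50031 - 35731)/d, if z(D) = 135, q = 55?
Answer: 656813300/9287 ≈ 70724.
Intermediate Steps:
J(g) = 55
R = 45796
d = 9287/45931 (d = (9232 + 55)/(45796 + 135) = 9287/45931 ≈ 0.20219)
(50031 - 35731)/d = (50031 - 35731)/(9287/45931) = 14300*(45931/9287) = 656813300/9287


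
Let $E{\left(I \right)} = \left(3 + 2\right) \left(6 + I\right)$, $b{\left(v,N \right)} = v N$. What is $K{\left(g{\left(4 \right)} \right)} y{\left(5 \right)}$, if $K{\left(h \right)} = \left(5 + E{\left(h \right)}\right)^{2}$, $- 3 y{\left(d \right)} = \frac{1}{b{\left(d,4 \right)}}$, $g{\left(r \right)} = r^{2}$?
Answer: $- \frac{2645}{12} \approx -220.42$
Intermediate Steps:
$b{\left(v,N \right)} = N v$
$E{\left(I \right)} = 30 + 5 I$ ($E{\left(I \right)} = 5 \left(6 + I\right) = 30 + 5 I$)
$y{\left(d \right)} = - \frac{1}{12 d}$ ($y{\left(d \right)} = - \frac{1}{3 \cdot 4 d} = - \frac{\frac{1}{4} \frac{1}{d}}{3} = - \frac{1}{12 d}$)
$K{\left(h \right)} = \left(35 + 5 h\right)^{2}$ ($K{\left(h \right)} = \left(5 + \left(30 + 5 h\right)\right)^{2} = \left(35 + 5 h\right)^{2}$)
$K{\left(g{\left(4 \right)} \right)} y{\left(5 \right)} = 25 \left(7 + 4^{2}\right)^{2} \left(- \frac{1}{12 \cdot 5}\right) = 25 \left(7 + 16\right)^{2} \left(\left(- \frac{1}{12}\right) \frac{1}{5}\right) = 25 \cdot 23^{2} \left(- \frac{1}{60}\right) = 25 \cdot 529 \left(- \frac{1}{60}\right) = 13225 \left(- \frac{1}{60}\right) = - \frac{2645}{12}$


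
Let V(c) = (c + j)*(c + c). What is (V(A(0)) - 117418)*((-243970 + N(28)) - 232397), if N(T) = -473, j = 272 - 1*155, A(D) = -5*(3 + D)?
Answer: 57448729520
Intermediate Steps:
A(D) = -15 - 5*D
j = 117 (j = 272 - 155 = 117)
V(c) = 2*c*(117 + c) (V(c) = (c + 117)*(c + c) = (117 + c)*(2*c) = 2*c*(117 + c))
(V(A(0)) - 117418)*((-243970 + N(28)) - 232397) = (2*(-15 - 5*0)*(117 + (-15 - 5*0)) - 117418)*((-243970 - 473) - 232397) = (2*(-15 + 0)*(117 + (-15 + 0)) - 117418)*(-244443 - 232397) = (2*(-15)*(117 - 15) - 117418)*(-476840) = (2*(-15)*102 - 117418)*(-476840) = (-3060 - 117418)*(-476840) = -120478*(-476840) = 57448729520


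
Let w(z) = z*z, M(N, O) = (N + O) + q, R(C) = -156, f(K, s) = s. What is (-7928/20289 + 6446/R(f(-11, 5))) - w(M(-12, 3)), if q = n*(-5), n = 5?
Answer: -631809461/527514 ≈ -1197.7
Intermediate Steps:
q = -25 (q = 5*(-5) = -25)
M(N, O) = -25 + N + O (M(N, O) = (N + O) - 25 = -25 + N + O)
w(z) = z²
(-7928/20289 + 6446/R(f(-11, 5))) - w(M(-12, 3)) = (-7928/20289 + 6446/(-156)) - (-25 - 12 + 3)² = (-7928*1/20289 + 6446*(-1/156)) - 1*(-34)² = (-7928/20289 - 3223/78) - 1*1156 = -22003277/527514 - 1156 = -631809461/527514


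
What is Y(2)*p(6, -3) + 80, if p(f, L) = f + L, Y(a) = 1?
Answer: 83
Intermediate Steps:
p(f, L) = L + f
Y(2)*p(6, -3) + 80 = 1*(-3 + 6) + 80 = 1*3 + 80 = 3 + 80 = 83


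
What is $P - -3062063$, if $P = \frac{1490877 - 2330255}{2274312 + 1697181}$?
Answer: $\frac{12160960930681}{3971493} \approx 3.0621 \cdot 10^{6}$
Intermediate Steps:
$P = - \frac{839378}{3971493} \approx -0.21135$
$P - -3062063 = - \frac{839378}{3971493} - -3062063 = - \frac{839378}{3971493} + 3062063 = \frac{12160960930681}{3971493}$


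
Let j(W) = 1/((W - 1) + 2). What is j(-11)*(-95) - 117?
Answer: -215/2 ≈ -107.50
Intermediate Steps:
j(W) = 1/(1 + W) (j(W) = 1/((-1 + W) + 2) = 1/(1 + W))
j(-11)*(-95) - 117 = -95/(1 - 11) - 117 = -95/(-10) - 117 = -⅒*(-95) - 117 = 19/2 - 117 = -215/2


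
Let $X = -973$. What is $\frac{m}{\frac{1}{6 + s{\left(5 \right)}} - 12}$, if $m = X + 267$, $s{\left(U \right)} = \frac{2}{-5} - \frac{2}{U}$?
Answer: $\frac{18356}{307} \approx 59.792$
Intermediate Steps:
$s{\left(U \right)} = - \frac{2}{5} - \frac{2}{U}$ ($s{\left(U \right)} = 2 \left(- \frac{1}{5}\right) - \frac{2}{U} = - \frac{2}{5} - \frac{2}{U}$)
$m = -706$ ($m = -973 + 267 = -706$)
$\frac{m}{\frac{1}{6 + s{\left(5 \right)}} - 12} = \frac{1}{\frac{1}{6 - \left(\frac{2}{5} + \frac{2}{5}\right)} - 12} \left(-706\right) = \frac{1}{\frac{1}{6 - \frac{4}{5}} - 12} \left(-706\right) = \frac{1}{\frac{1}{\frac{26}{5}} - 12} \left(-706\right) = \frac{1}{\frac{5}{26} - 12} \left(-706\right) = \frac{1}{- \frac{307}{26}} \left(-706\right) = \left(- \frac{26}{307}\right) \left(-706\right) = \frac{18356}{307}$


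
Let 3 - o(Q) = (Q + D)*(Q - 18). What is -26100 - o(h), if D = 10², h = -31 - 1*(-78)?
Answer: -21840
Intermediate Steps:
h = 47 (h = -31 + 78 = 47)
D = 100
o(Q) = 3 - (-18 + Q)*(100 + Q) (o(Q) = 3 - (Q + 100)*(Q - 18) = 3 - (100 + Q)*(-18 + Q) = 3 - (-18 + Q)*(100 + Q))
-26100 - o(h) = -26100 - (1803 - 1*47² - 82*47) = -26100 - (1803 - 1*2209 - 3854) = -26100 - (1803 - 2209 - 3854) = -26100 - 1*(-4260) = -26100 + 4260 = -21840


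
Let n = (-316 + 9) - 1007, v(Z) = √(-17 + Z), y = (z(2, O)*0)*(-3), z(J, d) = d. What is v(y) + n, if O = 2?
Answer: -1314 + I*√17 ≈ -1314.0 + 4.1231*I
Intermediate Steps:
y = 0 (y = (2*0)*(-3) = 0*(-3) = 0)
n = -1314 (n = -307 - 1007 = -1314)
v(y) + n = √(-17 + 0) - 1314 = √(-17) - 1314 = I*√17 - 1314 = -1314 + I*√17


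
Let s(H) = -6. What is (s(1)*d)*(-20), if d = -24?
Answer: -2880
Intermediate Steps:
(s(1)*d)*(-20) = -6*(-24)*(-20) = 144*(-20) = -2880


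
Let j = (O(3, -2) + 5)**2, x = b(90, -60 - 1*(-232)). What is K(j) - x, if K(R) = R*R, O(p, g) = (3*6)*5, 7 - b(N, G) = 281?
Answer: 81450899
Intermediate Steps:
b(N, G) = -274 (b(N, G) = 7 - 1*281 = 7 - 281 = -274)
x = -274
O(p, g) = 90 (O(p, g) = 18*5 = 90)
j = 9025 (j = (90 + 5)**2 = 95**2 = 9025)
K(R) = R**2
K(j) - x = 9025**2 - 1*(-274) = 81450625 + 274 = 81450899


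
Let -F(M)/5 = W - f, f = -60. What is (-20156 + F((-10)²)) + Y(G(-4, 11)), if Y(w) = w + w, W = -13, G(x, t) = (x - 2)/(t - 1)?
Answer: -101961/5 ≈ -20392.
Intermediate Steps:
G(x, t) = (-2 + x)/(-1 + t)
Y(w) = 2*w
F(M) = -235 (F(M) = -5*(-13 - 1*(-60)) = -5*(-13 + 60) = -5*47 = -235)
(-20156 + F((-10)²)) + Y(G(-4, 11)) = (-20156 - 235) + 2*((-2 - 4)/(-1 + 11)) = -20391 + 2*(-6/10) = -20391 + 2*((⅒)*(-6)) = -20391 + 2*(-⅗) = -20391 - 6/5 = -101961/5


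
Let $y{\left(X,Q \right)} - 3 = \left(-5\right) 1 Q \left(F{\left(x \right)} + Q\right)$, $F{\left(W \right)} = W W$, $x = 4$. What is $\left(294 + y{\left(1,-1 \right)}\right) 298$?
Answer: $110856$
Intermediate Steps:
$F{\left(W \right)} = W^{2}$
$y{\left(X,Q \right)} = 3 - 5 Q \left(16 + Q\right)$ ($y{\left(X,Q \right)} = 3 + \left(-5\right) 1 Q \left(4^{2} + Q\right) = 3 + - 5 Q \left(16 + Q\right) = 3 - 5 Q \left(16 + Q\right)$)
$\left(294 + y{\left(1,-1 \right)}\right) 298 = \left(294 - \left(-83 + 5\right)\right) 298 = \left(294 + \left(3 + 80 - 5\right)\right) 298 = \left(294 + 78\right) 298 = 372 \cdot 298 = 110856$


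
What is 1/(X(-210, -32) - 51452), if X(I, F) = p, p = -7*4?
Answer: -1/51480 ≈ -1.9425e-5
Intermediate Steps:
p = -28
X(I, F) = -28
1/(X(-210, -32) - 51452) = 1/(-28 - 51452) = 1/(-51480) = -1/51480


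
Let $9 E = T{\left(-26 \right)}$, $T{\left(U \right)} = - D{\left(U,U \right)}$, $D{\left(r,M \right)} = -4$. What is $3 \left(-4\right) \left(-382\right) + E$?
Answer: $\frac{41260}{9} \approx 4584.4$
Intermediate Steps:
$T{\left(U \right)} = 4$ ($T{\left(U \right)} = \left(-1\right) \left(-4\right) = 4$)
$E = \frac{4}{9}$ ($E = \frac{1}{9} \cdot 4 = \frac{4}{9} \approx 0.44444$)
$3 \left(-4\right) \left(-382\right) + E = 3 \left(-4\right) \left(-382\right) + \frac{4}{9} = \left(-12\right) \left(-382\right) + \frac{4}{9} = 4584 + \frac{4}{9} = \frac{41260}{9}$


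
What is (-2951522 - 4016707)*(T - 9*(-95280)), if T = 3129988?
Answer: -27785868883332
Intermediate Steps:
(-2951522 - 4016707)*(T - 9*(-95280)) = (-2951522 - 4016707)*(3129988 - 9*(-95280)) = -6968229*(3129988 + 857520) = -6968229*3987508 = -27785868883332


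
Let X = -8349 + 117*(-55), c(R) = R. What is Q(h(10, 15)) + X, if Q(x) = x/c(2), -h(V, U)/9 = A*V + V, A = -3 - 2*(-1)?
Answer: -14784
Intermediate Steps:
X = -14784 (X = -8349 - 6435 = -14784)
A = -1 (A = -3 + 2 = -1)
h(V, U) = 0 (h(V, U) = -9*(-V + V) = -9*0 = 0)
Q(x) = x/2
Q(h(10, 15)) + X = (½)*0 - 14784 = 0 - 14784 = -14784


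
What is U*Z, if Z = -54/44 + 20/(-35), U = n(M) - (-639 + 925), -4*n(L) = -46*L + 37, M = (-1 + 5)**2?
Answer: 123265/616 ≈ 200.11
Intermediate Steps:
M = 16 (M = 4**2 = 16)
n(L) = -37/4 + 23*L/2 (n(L) = -(-46*L + 37)/4 = -(37 - 46*L)/4 = -37/4 + 23*L/2)
U = -445/4 (U = (-37/4 + (23/2)*16) - (-639 + 925) = (-37/4 + 184) - 1*286 = 699/4 - 286 = -445/4 ≈ -111.25)
Z = -277/154 (Z = -54*1/44 + 20*(-1/35) = -27/22 - 4/7 = -277/154 ≈ -1.7987)
U*Z = -445/4*(-277/154) = 123265/616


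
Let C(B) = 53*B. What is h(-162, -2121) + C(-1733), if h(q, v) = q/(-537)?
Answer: -16440917/179 ≈ -91849.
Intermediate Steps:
h(q, v) = -q/537 (h(q, v) = q*(-1/537) = -q/537)
h(-162, -2121) + C(-1733) = -1/537*(-162) + 53*(-1733) = 54/179 - 91849 = -16440917/179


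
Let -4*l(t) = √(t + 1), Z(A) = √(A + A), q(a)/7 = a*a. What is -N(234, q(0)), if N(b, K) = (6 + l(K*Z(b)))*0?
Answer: 0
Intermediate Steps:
q(a) = 7*a² (q(a) = 7*(a*a) = 7*a²)
Z(A) = √2*√A (Z(A) = √(2*A) = √2*√A)
l(t) = -√(1 + t)/4 (l(t) = -√(t + 1)/4 = -√(1 + t)/4)
N(b, K) = 0 (N(b, K) = (6 - √(1 + K*(√2*√b))/4)*0 = (6 - √(1 + K*√2*√b)/4)*0 = 0)
-N(234, q(0)) = -1*0 = 0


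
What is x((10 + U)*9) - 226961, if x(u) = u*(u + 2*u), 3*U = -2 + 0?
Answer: -205793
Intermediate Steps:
U = -⅔ (U = (-2 + 0)/3 = (⅓)*(-2) = -⅔ ≈ -0.66667)
x(u) = 3*u² (x(u) = u*(3*u) = 3*u²)
x((10 + U)*9) - 226961 = 3*((10 - ⅔)*9)² - 226961 = 3*((28/3)*9)² - 226961 = 3*84² - 226961 = 3*7056 - 226961 = 21168 - 226961 = -205793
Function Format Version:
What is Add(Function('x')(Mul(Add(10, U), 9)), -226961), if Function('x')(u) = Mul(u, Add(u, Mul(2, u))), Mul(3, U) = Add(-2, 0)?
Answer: -205793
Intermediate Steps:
U = Rational(-2, 3) (U = Mul(Rational(1, 3), Add(-2, 0)) = Mul(Rational(1, 3), -2) = Rational(-2, 3) ≈ -0.66667)
Function('x')(u) = Mul(3, Pow(u, 2)) (Function('x')(u) = Mul(u, Mul(3, u)) = Mul(3, Pow(u, 2)))
Add(Function('x')(Mul(Add(10, U), 9)), -226961) = Add(Mul(3, Pow(Mul(Add(10, Rational(-2, 3)), 9), 2)), -226961) = Add(Mul(3, Pow(Mul(Rational(28, 3), 9), 2)), -226961) = Add(Mul(3, Pow(84, 2)), -226961) = Add(Mul(3, 7056), -226961) = Add(21168, -226961) = -205793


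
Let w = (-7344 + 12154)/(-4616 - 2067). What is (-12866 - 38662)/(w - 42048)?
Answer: 172180812/140505797 ≈ 1.2254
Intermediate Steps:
w = -4810/6683 (w = 4810/(-6683) = 4810*(-1/6683) = -4810/6683 ≈ -0.71974)
(-12866 - 38662)/(w - 42048) = (-12866 - 38662)/(-4810/6683 - 42048) = -51528/(-281011594/6683) = -51528*(-6683/281011594) = 172180812/140505797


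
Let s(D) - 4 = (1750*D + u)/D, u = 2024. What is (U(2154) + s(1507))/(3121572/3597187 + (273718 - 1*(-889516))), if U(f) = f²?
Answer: 1143692465766169/286629574086605 ≈ 3.9901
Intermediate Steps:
s(D) = 4 + (2024 + 1750*D)/D (s(D) = 4 + (1750*D + 2024)/D = 4 + (2024 + 1750*D)/D)
(U(2154) + s(1507))/(3121572/3597187 + (273718 - 1*(-889516))) = (2154² + (1754 + 2024/1507))/(3121572/3597187 + (273718 - 1*(-889516))) = (4639716 + (1754 + 2024*(1/1507)))/(3121572*(1/3597187) + (273718 + 889516)) = (4639716 + (1754 + 184/137))/(3121572/3597187 + 1163234) = (4639716 + 240482/137)/(4184373344330/3597187) = (635881574/137)*(3597187/4184373344330) = 1143692465766169/286629574086605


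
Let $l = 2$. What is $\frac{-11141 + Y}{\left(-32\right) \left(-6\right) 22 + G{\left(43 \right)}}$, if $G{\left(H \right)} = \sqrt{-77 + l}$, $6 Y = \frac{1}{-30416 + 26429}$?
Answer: $- \frac{187626562112}{71137054737} + \frac{1332575015 i \sqrt{3}}{426822328422} \approx -2.6375 + 0.0054076 i$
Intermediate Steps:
$Y = - \frac{1}{23922}$ ($Y = \frac{1}{6 \left(-30416 + 26429\right)} = \frac{1}{6 \left(-3987\right)} = \frac{1}{6} \left(- \frac{1}{3987}\right) = - \frac{1}{23922} \approx -4.1803 \cdot 10^{-5}$)
$G{\left(H \right)} = 5 i \sqrt{3}$ ($G{\left(H \right)} = \sqrt{-77 + 2} = \sqrt{-75} = 5 i \sqrt{3}$)
$\frac{-11141 + Y}{\left(-32\right) \left(-6\right) 22 + G{\left(43 \right)}} = \frac{-11141 - \frac{1}{23922}}{\left(-32\right) \left(-6\right) 22 + 5 i \sqrt{3}} = - \frac{266515003}{23922 \left(192 \cdot 22 + 5 i \sqrt{3}\right)} = - \frac{266515003}{23922 \left(4224 + 5 i \sqrt{3}\right)}$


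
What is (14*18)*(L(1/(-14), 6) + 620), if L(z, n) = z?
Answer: 156222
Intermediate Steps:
(14*18)*(L(1/(-14), 6) + 620) = (14*18)*(1/(-14) + 620) = 252*(-1/14 + 620) = 252*(8679/14) = 156222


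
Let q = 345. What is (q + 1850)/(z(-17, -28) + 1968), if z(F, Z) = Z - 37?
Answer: 2195/1903 ≈ 1.1534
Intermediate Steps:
z(F, Z) = -37 + Z
(q + 1850)/(z(-17, -28) + 1968) = (345 + 1850)/((-37 - 28) + 1968) = 2195/(-65 + 1968) = 2195/1903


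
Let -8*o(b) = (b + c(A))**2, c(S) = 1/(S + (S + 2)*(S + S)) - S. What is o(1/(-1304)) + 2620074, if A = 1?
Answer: 1746444512982767/666563072 ≈ 2.6201e+6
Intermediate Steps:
c(S) = 1/(S + 2*S*(2 + S)) - S (c(S) = 1/(S + (2 + S)*(2*S)) - S = 1/(S + 2*S*(2 + S)) - S)
o(b) = -(-6/7 + b)**2/8 (o(b) = -(b + (1 - 5*1**2 - 2*1**3)/(1*(5 + 2*1)))**2/8 = -(b + 1*(1 - 5*1 - 2*1)/(5 + 2))**2/8 = -(b + 1*(1 - 5 - 2)/7)**2/8 = -(b + 1*(1/7)*(-6))**2/8 = -(b - 6/7)**2/8 = -(-6/7 + b)**2/8)
o(1/(-1304)) + 2620074 = -(-6 + 7/(-1304))**2/392 + 2620074 = -(-6 + 7*(-1/1304))**2/392 + 2620074 = -(-6 - 7/1304)**2/392 + 2620074 = -(-7831/1304)**2/392 + 2620074 = -1/392*61324561/1700416 + 2620074 = -61324561/666563072 + 2620074 = 1746444512982767/666563072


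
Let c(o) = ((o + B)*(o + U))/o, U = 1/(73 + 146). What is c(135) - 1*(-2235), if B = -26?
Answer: 69300469/29565 ≈ 2344.0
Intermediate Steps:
U = 1/219 ≈ 0.0045662
c(o) = (-26 + o)*(1/219 + o)/o (c(o) = ((o - 26)*(o + 1/219))/o = ((-26 + o)*(1/219 + o))/o = (-26 + o)*(1/219 + o)/o)
c(135) - 1*(-2235) = (-5693/219 + 135 - 26/219/135) - 1*(-2235) = (-5693/219 + 135 - 26/219*1/135) + 2235 = (-5693/219 + 135 - 26/29565) + 2235 = 3222694/29565 + 2235 = 69300469/29565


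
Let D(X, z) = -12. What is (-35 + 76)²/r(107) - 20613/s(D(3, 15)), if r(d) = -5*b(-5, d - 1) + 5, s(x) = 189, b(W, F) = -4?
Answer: -65872/1575 ≈ -41.823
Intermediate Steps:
r(d) = 25 (r(d) = -5*(-4) + 5 = 20 + 5 = 25)
(-35 + 76)²/r(107) - 20613/s(D(3, 15)) = (-35 + 76)²/25 - 20613/189 = 41²*(1/25) - 20613*1/189 = 1681*(1/25) - 6871/63 = 1681/25 - 6871/63 = -65872/1575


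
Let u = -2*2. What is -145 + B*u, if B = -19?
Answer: -69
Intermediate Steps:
u = -4
-145 + B*u = -145 - 19*(-4) = -145 + 76 = -69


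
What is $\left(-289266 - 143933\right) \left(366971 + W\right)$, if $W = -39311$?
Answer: $-141941984340$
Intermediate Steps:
$\left(-289266 - 143933\right) \left(366971 + W\right) = \left(-289266 - 143933\right) \left(366971 - 39311\right) = \left(-433199\right) 327660 = -141941984340$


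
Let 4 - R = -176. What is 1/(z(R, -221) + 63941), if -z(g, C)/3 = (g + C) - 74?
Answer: 1/64286 ≈ 1.5555e-5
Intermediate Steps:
R = 180 (R = 4 - 1*(-176) = 4 + 176 = 180)
z(g, C) = 222 - 3*C - 3*g (z(g, C) = -3*((g + C) - 74) = -3*((C + g) - 74) = -3*(-74 + C + g) = 222 - 3*C - 3*g)
1/(z(R, -221) + 63941) = 1/((222 - 3*(-221) - 3*180) + 63941) = 1/((222 + 663 - 540) + 63941) = 1/(345 + 63941) = 1/64286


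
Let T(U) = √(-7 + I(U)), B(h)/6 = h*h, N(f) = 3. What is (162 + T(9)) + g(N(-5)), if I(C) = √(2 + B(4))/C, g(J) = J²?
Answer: 171 + √(-63 + 7*√2)/3 ≈ 171.0 + 2.429*I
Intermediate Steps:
B(h) = 6*h² (B(h) = 6*(h*h) = 6*h²)
I(C) = 7*√2/C (I(C) = √(2 + 6*4²)/C = √(2 + 6*16)/C = √(2 + 96)/C = √98/C = (7*√2)/C = 7*√2/C)
T(U) = √(-7 + 7*√2/U)
(162 + T(9)) + g(N(-5)) = (162 + √7*√((√2 - 1*9)/9)) + 3² = (162 + √7*√((√2 - 9)/9)) + 9 = (162 + √7*√((-9 + √2)/9)) + 9 = (162 + √7*√(-1 + √2/9)) + 9 = 171 + √7*√(-1 + √2/9)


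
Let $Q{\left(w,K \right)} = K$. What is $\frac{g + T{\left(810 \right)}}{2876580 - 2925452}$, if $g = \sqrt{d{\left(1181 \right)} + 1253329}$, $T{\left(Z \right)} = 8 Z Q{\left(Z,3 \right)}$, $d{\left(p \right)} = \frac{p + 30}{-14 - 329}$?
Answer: $- \frac{2430}{6109} - \frac{\sqrt{15353237}}{171052} \approx -0.42068$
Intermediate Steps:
$d{\left(p \right)} = - \frac{30}{343} - \frac{p}{343}$ ($d{\left(p \right)} = \frac{30 + p}{-343} = \left(30 + p\right) \left(- \frac{1}{343}\right) = - \frac{30}{343} - \frac{p}{343}$)
$T{\left(Z \right)} = 24 Z$ ($T{\left(Z \right)} = 8 Z 3 = 24 Z$)
$g = \frac{2 \sqrt{15353237}}{7}$ ($g = \sqrt{\left(- \frac{30}{343} - \frac{1181}{343}\right) + 1253329} = \sqrt{- \frac{173}{49} + 1253329} = \sqrt{\frac{61412948}{49}} = \frac{2 \sqrt{15353237}}{7} \approx 1119.5$)
$\frac{g + T{\left(810 \right)}}{2876580 - 2925452} = \frac{\frac{2 \sqrt{15353237}}{7} + 24 \cdot 810}{2876580 - 2925452} = \frac{\frac{2 \sqrt{15353237}}{7} + 19440}{-48872} = \left(19440 + \frac{2 \sqrt{15353237}}{7}\right) \left(- \frac{1}{48872}\right) = - \frac{2430}{6109} - \frac{\sqrt{15353237}}{171052}$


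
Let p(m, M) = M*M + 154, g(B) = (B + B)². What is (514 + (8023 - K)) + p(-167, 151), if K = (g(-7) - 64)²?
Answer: 14068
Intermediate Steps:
g(B) = 4*B² (g(B) = (2*B)² = 4*B²)
p(m, M) = 154 + M² (p(m, M) = M² + 154 = 154 + M²)
K = 17424 (K = (4*(-7)² - 64)² = (4*49 - 64)² = (196 - 64)² = 132² = 17424)
(514 + (8023 - K)) + p(-167, 151) = (514 + (8023 - 1*17424)) + (154 + 151²) = (514 + (8023 - 17424)) + (154 + 22801) = (514 - 9401) + 22955 = -8887 + 22955 = 14068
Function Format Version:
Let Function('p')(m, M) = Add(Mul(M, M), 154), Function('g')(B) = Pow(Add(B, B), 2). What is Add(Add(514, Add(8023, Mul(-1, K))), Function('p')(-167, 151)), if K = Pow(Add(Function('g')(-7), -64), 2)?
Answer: 14068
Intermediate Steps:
Function('g')(B) = Mul(4, Pow(B, 2)) (Function('g')(B) = Pow(Mul(2, B), 2) = Mul(4, Pow(B, 2)))
Function('p')(m, M) = Add(154, Pow(M, 2)) (Function('p')(m, M) = Add(Pow(M, 2), 154) = Add(154, Pow(M, 2)))
K = 17424 (K = Pow(Add(Mul(4, Pow(-7, 2)), -64), 2) = Pow(Add(Mul(4, 49), -64), 2) = Pow(Add(196, -64), 2) = Pow(132, 2) = 17424)
Add(Add(514, Add(8023, Mul(-1, K))), Function('p')(-167, 151)) = Add(Add(514, Add(8023, Mul(-1, 17424))), Add(154, Pow(151, 2))) = Add(Add(514, Add(8023, -17424)), Add(154, 22801)) = Add(Add(514, -9401), 22955) = Add(-8887, 22955) = 14068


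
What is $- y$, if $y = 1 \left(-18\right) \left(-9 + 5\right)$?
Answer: $-72$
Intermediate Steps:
$y = 72$ ($y = \left(-18\right) \left(-4\right) = 72$)
$- y = \left(-1\right) 72 = -72$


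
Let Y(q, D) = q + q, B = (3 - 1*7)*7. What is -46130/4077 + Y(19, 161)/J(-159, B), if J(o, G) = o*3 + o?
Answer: -4915601/432162 ≈ -11.374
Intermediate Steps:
B = -28 (B = (3 - 7)*7 = -4*7 = -28)
J(o, G) = 4*o (J(o, G) = 3*o + o = 4*o)
Y(q, D) = 2*q
-46130/4077 + Y(19, 161)/J(-159, B) = -46130/4077 + (2*19)/((4*(-159))) = -46130*1/4077 + 38/(-636) = -46130/4077 + 38*(-1/636) = -46130/4077 - 19/318 = -4915601/432162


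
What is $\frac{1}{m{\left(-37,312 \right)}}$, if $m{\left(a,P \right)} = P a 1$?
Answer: $- \frac{1}{11544} \approx -8.6625 \cdot 10^{-5}$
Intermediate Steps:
$m{\left(a,P \right)} = P a$
$\frac{1}{m{\left(-37,312 \right)}} = \frac{1}{312 \left(-37\right)} = \frac{1}{-11544} = - \frac{1}{11544}$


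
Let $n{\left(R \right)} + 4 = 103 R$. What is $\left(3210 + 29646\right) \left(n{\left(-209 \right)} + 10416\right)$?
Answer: $-365194440$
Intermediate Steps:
$n{\left(R \right)} = -4 + 103 R$
$\left(3210 + 29646\right) \left(n{\left(-209 \right)} + 10416\right) = \left(3210 + 29646\right) \left(\left(-4 + 103 \left(-209\right)\right) + 10416\right) = 32856 \left(\left(-4 - 21527\right) + 10416\right) = 32856 \left(-21531 + 10416\right) = 32856 \left(-11115\right) = -365194440$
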